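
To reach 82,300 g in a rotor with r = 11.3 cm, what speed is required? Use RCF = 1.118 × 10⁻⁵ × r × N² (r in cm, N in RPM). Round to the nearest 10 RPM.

82,300 = 1.118 × 10⁻⁵ × 11.3 × N²
N² = 82,300 / (12.6334 × 10⁻⁵) = 651,447,750
N ≈ √651,447,750 ≈ 25,523.5

25520 RPM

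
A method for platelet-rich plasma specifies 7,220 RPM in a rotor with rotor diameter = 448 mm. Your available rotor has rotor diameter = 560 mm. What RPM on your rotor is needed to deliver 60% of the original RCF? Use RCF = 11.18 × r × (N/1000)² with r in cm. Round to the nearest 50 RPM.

Original rotor: r = 448 mm / 2 = 224 mm = 22.4 cm
RCF = 11.18 × r × (N/1000)²
RCF_original = 11.18 × 22.4 × (7.22)² = 11.18 × 22.4 × 52.1284 ≈ 13,054.6 × g
Target RCF = 0.6 × 13,054.6 ≈ 7,832.8 × g
Your rotor: r = 560 mm / 2 = 280 mm = 28 cm
7,832.8 = 11.18 × 28 × (N/1000)²
(N/1000)² = 7,832.8 / 313.04 = 25.02172
N = 1000 × √25.02172 ≈ 5,002.2

5000 RPM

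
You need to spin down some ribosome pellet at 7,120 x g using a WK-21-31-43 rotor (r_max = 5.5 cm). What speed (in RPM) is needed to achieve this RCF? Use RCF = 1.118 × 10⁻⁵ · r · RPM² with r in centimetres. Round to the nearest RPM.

≈ 10761 RPM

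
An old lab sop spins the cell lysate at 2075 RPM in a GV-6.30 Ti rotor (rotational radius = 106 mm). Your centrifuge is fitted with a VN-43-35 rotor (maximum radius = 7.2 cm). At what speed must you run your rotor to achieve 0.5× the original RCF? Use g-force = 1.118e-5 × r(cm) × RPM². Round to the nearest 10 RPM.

1780 RPM

Original rotor: r = 106 mm = 10.6 cm
RCF = 1.118 × 10⁻⁵ × r × N²
RCF_original = 1.118 × 10⁻⁵ × 10.6 × (2075)² = 1.118 × 10⁻⁵ × 10.6 × 4,305,625 ≈ 510.3 × g
Target RCF = 0.5 × 510.3 ≈ 255.2 × g
255.2 = 1.118 × 10⁻⁵ × 7.2 × N²
N² = 255.2 / (8.0496 × 10⁻⁵) = 3,170,344
N ≈ √3,170,344 ≈ 1,780.5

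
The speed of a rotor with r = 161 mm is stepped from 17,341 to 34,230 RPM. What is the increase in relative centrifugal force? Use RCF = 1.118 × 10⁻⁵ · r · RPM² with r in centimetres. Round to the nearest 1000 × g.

r = 161 mm = 16.1 cm
RCF₁ = 1.118 × 10⁻⁵ × 16.1 × (17341)² = 1.118 × 10⁻⁵ × 16.1 × 300,710,281 ≈ 54,127.2 × g
RCF₂ = 1.118 × 10⁻⁵ × 16.1 × (34230)² = 1.118 × 10⁻⁵ × 16.1 × 1,171,692,900 ≈ 210,902.4 × g
Increase = 210,902.4 − 54,127.2 = 156,775.2

157000 x g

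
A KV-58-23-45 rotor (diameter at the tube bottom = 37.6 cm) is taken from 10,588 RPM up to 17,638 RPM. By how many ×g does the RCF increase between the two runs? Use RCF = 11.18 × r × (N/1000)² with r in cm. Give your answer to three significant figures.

r = 37.6 / 2 = 18.8 cm
RCF₁ = 11.18 × 18.8 × (10.588)² = 11.18 × 18.8 × 112.105744 ≈ 23,562.8 × g
RCF₂ = 11.18 × 18.8 × (17.638)² = 11.18 × 18.8 × 311.099044 ≈ 65,388 × g
Increase = 65,388 − 23,562.8 = 41,825.2

≈ 41800 ×g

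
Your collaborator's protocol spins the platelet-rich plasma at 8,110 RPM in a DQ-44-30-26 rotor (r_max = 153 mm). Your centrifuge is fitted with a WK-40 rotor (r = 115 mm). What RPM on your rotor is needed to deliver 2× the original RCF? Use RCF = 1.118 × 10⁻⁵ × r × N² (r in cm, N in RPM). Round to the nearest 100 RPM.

≈ 13200 RPM

Original rotor: r = 153 mm = 15.3 cm
RCF = 1.118 × 10⁻⁵ × r × N²
RCF_original = 1.118 × 10⁻⁵ × 15.3 × (8110)² = 1.118 × 10⁻⁵ × 15.3 × 65,772,100 ≈ 11,250.6 × g
Target RCF = 2 × 11,250.6 ≈ 22,501.2 × g
Your rotor: r = 115 mm = 11.5 cm
22,501.2 = 1.118 × 10⁻⁵ × 11.5 × N²
N² = 22,501.2 / (12.857 × 10⁻⁵) = 175,011,278
N ≈ √175,011,278 ≈ 13,229.2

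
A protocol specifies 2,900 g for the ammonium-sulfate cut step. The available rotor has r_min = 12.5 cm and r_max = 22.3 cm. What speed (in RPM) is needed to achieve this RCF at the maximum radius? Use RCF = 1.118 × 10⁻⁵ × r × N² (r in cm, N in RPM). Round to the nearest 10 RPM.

Use r_max = 22.3 cm.
RCF = 1.118 × 10⁻⁵ × r × N²
2,900 = 1.118 × 10⁻⁵ × 22.3 × N²
N² = 2,900 / (24.9314 × 10⁻⁵) = 11,631,918
N ≈ √11,631,918 ≈ 3,410.6

3410 RPM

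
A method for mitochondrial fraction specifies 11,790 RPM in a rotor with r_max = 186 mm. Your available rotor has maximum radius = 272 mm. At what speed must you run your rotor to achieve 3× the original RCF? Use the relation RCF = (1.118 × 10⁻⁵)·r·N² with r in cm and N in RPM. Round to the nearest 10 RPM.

≈ 16890 RPM

Original rotor: r = 186 mm = 18.6 cm
RCF_original = 1.118 × 10⁻⁵ × 18.6 × (11790)² = 1.118 × 10⁻⁵ × 18.6 × 139,004,100 ≈ 28,905.6 × g
Target RCF = 3 × 28,905.6 ≈ 86,716.8 × g
Your rotor: r = 272 mm = 27.2 cm
86,716.8 = 1.118 × 10⁻⁵ × 27.2 × N²
N² = 86,716.8 / (30.4096 × 10⁻⁵) = 285,162,580
N ≈ √285,162,580 ≈ 16,886.8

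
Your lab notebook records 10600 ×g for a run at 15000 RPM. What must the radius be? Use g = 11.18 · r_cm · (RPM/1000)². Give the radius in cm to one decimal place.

4.2 cm

10600 = 11.18 × r × (15)²
r = 10600 / (11.18 × 225) = 10600 / 2515.5 ≈ 4.214 cm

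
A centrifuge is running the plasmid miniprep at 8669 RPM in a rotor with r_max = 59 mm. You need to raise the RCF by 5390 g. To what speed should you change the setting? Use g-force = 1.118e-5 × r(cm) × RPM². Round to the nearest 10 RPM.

≈ 12520 RPM

r = 59 mm = 5.9 cm
Current RCF = 1.118 × 10⁻⁵ × 5.9 × (8669)² = 1.118 × 10⁻⁵ × 5.9 × 75,151,561 ≈ 4,957.1 × g
Target RCF = 4,957.1 + 5,390 = 10,347.1 × g
N² = 10,347.1 / (6.5962 × 10⁻⁵) = 156,864,558
N ≈ √156,864,558 ≈ 12,524.6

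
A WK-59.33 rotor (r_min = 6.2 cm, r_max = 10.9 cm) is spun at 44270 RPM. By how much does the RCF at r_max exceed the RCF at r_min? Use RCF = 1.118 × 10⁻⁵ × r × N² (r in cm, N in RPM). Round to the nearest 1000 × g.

RCF_max = 1.118 × 10⁻⁵ × 10.9 × (44270)² = 1.118 × 10⁻⁵ × 10.9 × 1,959,832,900 ≈ 238,829.2 × g
RCF_min = 1.118 × 10⁻⁵ × 6.2 × (44270)² = 1.118 × 10⁻⁵ × 6.2 × 1,959,832,900 ≈ 135,847.8 × g
ΔRCF = 238,829.2 − 135,847.8 = 102,981.4

103000 ×g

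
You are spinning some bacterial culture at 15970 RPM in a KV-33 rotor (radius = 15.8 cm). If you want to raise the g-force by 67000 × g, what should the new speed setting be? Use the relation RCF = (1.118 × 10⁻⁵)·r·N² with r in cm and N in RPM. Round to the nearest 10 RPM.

≈ 25190 RPM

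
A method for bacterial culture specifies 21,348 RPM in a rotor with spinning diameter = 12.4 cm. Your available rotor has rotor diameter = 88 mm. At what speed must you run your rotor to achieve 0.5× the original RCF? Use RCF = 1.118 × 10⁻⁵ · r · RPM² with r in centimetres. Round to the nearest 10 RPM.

Original rotor: r = 12.4 / 2 = 6.2 cm
RCF_original = 1.118 × 10⁻⁵ × 6.2 × (21348)² = 1.118 × 10⁻⁵ × 6.2 × 455,737,104 ≈ 31,589.9 × g
Target RCF = 0.5 × 31,589.9 ≈ 15,795 × g
Your rotor: r = 88 mm / 2 = 44 mm = 4.4 cm
15,795 = 1.118 × 10⁻⁵ × 4.4 × N²
N² = 15,795 / (4.9192 × 10⁻⁵) = 321,088,795
N ≈ √321,088,795 ≈ 17,919.0

17920 RPM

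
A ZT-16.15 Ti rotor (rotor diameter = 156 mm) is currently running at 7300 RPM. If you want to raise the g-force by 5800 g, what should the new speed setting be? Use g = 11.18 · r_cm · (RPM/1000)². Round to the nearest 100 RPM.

r = 156 mm / 2 = 78 mm = 7.8 cm
Current RCF = 11.18 × 7.8 × (7.3)² = 11.18 × 7.8 × 53.29 ≈ 4,647.1 × g
Target RCF = 4,647.1 + 5,800 = 10,447.1 × g
(N/1000)² = 10,447.1 / 87.204 = 119.8007
N = 1000 × √119.8007 ≈ 10,945.4

≈ 10900 RPM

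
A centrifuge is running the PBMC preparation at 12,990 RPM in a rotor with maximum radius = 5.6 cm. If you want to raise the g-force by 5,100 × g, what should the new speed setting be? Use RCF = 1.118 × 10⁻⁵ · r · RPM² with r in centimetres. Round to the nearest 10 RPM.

15820 RPM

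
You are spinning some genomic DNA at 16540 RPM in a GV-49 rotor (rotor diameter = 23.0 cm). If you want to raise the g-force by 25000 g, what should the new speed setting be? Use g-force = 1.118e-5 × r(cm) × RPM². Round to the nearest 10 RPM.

21630 RPM

r = 23.0 / 2 = 11.5 cm
Current RCF = 1.118 × 10⁻⁵ × 11.5 × (16540)² = 1.118 × 10⁻⁵ × 11.5 × 273,571,600 ≈ 35,173.1 × g
Target RCF = 35,173.1 + 25,000 = 60,173.1 × g
N² = 60,173.1 / (12.857 × 10⁻⁵) = 468,018,200
N ≈ √468,018,200 ≈ 21,633.7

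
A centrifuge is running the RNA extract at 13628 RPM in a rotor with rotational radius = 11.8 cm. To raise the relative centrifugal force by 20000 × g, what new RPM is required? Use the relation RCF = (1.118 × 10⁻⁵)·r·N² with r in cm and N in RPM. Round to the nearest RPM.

≈ 18366 RPM

Current RCF = 1.118 × 10⁻⁵ × 11.8 × (13628)² = 1.118 × 10⁻⁵ × 11.8 × 185,722,384 ≈ 24,501.2 × g
Target RCF = 24,501.2 + 20,000 = 44,501.2 × g
N² = 44,501.2 / (13.1924 × 10⁻⁵) = 337,324,520
N ≈ √337,324,520 ≈ 18,366.4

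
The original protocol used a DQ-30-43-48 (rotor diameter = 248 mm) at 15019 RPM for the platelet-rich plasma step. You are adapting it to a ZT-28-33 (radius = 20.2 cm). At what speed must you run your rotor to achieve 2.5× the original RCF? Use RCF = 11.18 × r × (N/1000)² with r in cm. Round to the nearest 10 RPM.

Original rotor: r = 248 mm / 2 = 124 mm = 12.4 cm
RCF = 11.18 × r × (N/1000)²
RCF_original = 11.18 × 12.4 × (15.019)² = 11.18 × 12.4 × 225.570361 ≈ 31,271.3 × g
Target RCF = 2.5 × 31,271.3 ≈ 78,178.2 × g
78,178.2 = 11.18 × 20.2 × (N/1000)²
(N/1000)² = 78,178.2 / 225.836 = 346.1724
N = 1000 × √346.1724 ≈ 18,605.7

≈ 18610 RPM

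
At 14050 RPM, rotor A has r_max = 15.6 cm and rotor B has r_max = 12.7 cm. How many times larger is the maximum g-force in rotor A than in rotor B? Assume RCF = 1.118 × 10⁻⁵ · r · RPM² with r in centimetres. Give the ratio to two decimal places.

1.23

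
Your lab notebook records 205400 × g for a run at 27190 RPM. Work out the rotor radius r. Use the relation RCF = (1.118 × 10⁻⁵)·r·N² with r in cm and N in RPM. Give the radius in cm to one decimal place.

205400 = 1.118 × 10⁻⁵ × r × (27190)²
r = 205400 / (1.118 × 10⁻⁵ × 739,296,100) = 205400 / 8265.33 ≈ 24.851 cm

r ≈ 24.9 cm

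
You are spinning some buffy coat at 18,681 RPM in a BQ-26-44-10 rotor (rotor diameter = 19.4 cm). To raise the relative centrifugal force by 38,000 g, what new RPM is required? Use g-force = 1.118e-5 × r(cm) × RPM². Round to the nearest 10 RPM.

r = 19.4 / 2 = 9.7 cm
Current RCF = 1.118 × 10⁻⁵ × 9.7 × (18681)² = 1.118 × 10⁻⁵ × 9.7 × 348,979,761 ≈ 37,845.5 × g
Target RCF = 37,845.5 + 38,000 = 75,845.5 × g
N² = 75,845.5 / (10.8446 × 10⁻⁵) = 699,384,947
N ≈ √699,384,947 ≈ 26,445.9

N₂ ≈ 26450 RPM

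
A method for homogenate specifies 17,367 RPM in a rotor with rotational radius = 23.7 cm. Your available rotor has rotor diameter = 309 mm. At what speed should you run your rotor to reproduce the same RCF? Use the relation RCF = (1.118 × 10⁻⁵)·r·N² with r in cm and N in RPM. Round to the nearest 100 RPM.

≈ 21500 RPM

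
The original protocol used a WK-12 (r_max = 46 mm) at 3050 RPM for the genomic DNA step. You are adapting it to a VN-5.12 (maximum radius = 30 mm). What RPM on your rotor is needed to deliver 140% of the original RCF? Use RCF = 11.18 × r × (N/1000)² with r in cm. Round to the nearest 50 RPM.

Original rotor: r = 46 mm = 4.6 cm
RCF_original = 11.18 × 4.6 × (3.05)² = 11.18 × 4.6 × 9.3025 ≈ 478.4 × g
Target RCF = 1.4 × 478.4 ≈ 669.8 × g
Your rotor: r = 30 mm = 3.0 cm
669.8 = 11.18 × 3 × (N/1000)²
(N/1000)² = 669.8 / 33.54 = 19.97018
N = 1000 × √19.97018 ≈ 4,468.8

4450 RPM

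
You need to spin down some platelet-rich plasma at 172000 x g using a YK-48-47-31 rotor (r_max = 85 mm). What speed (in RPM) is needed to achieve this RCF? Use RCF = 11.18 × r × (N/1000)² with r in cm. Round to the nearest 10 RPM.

r = 85 mm = 8.5 cm
RCF = 11.18 × r × (N/1000)²
172,000 = 11.18 × 8.5 × (N/1000)²
(N/1000)² = 172,000 / 95.03 = 1809.955
N = 1000 × √1809.955 ≈ 42,543.6

≈ 42540 RPM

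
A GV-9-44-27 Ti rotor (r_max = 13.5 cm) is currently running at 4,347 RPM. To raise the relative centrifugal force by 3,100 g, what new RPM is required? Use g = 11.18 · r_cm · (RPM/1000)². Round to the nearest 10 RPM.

6280 RPM

Current RCF = 11.18 × 13.5 × (4.347)² = 11.18 × 13.5 × 18.896409 ≈ 2,852 × g
Target RCF = 2,852 + 3,100 = 5,952 × g
(N/1000)² = 5,952 / 150.93 = 39.4355
N = 1000 × √39.4355 ≈ 6,279.8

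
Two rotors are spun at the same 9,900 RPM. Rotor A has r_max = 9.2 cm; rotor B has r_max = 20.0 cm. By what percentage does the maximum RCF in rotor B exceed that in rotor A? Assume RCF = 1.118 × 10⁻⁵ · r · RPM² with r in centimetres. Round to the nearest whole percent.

117%

At equal RPM, RCF scales linearly with r: ratio = 20.0 / 9.2 = 2.1739.
So rotor B delivers 117.4% more g-force.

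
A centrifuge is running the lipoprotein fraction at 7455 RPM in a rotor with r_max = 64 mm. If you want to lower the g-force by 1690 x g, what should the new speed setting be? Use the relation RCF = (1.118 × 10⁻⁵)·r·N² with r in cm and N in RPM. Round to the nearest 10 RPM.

r = 64 mm = 6.4 cm
Current RCF = 1.118 × 10⁻⁵ × 6.4 × (7455)² = 1.118 × 10⁻⁵ × 6.4 × 55,577,025 ≈ 3,976.6 × g
Target RCF = 3,976.6 − 1,690 = 2,286.6 × g
N² = 2,286.6 / (7.1552 × 10⁻⁵) = 31,957,178
N ≈ √31,957,178 ≈ 5,653.1

≈ 5650 RPM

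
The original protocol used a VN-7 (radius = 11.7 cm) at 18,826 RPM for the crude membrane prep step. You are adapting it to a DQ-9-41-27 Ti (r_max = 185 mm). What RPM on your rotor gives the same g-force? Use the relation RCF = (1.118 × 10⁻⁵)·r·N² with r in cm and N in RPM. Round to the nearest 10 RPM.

RCF_original = 1.118 × 10⁻⁵ × 11.7 × (18826)² = 1.118 × 10⁻⁵ × 11.7 × 354,418,276 ≈ 46,360 × g
Your rotor: r = 185 mm = 18.5 cm
46,360 = 1.118 × 10⁻⁵ × 18.5 × N²
N² = 46,360 / (20.683 × 10⁻⁵) = 224,145,433
N ≈ √224,145,433 ≈ 14,971.5

≈ 14970 RPM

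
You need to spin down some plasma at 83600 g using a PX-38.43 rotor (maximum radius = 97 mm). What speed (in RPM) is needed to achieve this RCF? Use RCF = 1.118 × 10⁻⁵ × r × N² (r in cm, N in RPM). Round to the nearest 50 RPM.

N ≈ 27750 RPM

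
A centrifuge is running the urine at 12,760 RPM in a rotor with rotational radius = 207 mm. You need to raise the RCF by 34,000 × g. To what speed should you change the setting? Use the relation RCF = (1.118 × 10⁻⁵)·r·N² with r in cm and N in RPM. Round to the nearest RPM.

r = 207 mm = 20.7 cm
Current RCF = 1.118 × 10⁻⁵ × 20.7 × (12760)² = 1.118 × 10⁻⁵ × 20.7 × 162,817,600 ≈ 37,680.2 × g
Target RCF = 37,680.2 + 34,000 = 71,680.2 × g
N² = 71,680.2 / (23.1426 × 10⁻⁵) = 309,732,701
N ≈ √309,732,701 ≈ 17,599.2

≈ 17599 RPM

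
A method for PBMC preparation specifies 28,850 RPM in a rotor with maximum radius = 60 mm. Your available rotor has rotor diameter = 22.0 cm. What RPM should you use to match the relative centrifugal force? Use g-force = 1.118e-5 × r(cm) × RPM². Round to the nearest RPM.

≈ 21307 RPM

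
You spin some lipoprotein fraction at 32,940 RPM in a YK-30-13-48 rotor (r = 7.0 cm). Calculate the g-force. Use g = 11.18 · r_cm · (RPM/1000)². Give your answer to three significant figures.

RCF ≈ 84900 ×g

RCF = 11.18 × 7 × (32.94)² = 11.18 × 7 × 1,085.0436 ≈ 84,915.5 × g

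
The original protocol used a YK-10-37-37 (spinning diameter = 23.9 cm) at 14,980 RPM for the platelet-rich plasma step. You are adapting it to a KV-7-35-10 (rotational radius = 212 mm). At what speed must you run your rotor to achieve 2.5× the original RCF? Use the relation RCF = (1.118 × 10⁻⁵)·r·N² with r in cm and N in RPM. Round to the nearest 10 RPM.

17780 RPM

Original rotor: r = 23.9 / 2 = 11.95 cm
RCF_original = 1.118 × 10⁻⁵ × 11.95 × (14980)² = 1.118 × 10⁻⁵ × 11.95 × 224,400,400 ≈ 29,980.1 × g
Target RCF = 2.5 × 29,980.1 ≈ 74,950.2 × g
Your rotor: r = 212 mm = 21.2 cm
74,950.2 = 1.118 × 10⁻⁵ × 21.2 × N²
N² = 74,950.2 / (23.7016 × 10⁻⁵) = 316,224,221
N ≈ √316,224,221 ≈ 17,782.7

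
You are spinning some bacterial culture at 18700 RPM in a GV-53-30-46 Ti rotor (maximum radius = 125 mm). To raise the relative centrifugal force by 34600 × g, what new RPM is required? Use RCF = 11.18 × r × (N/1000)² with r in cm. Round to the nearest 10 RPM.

≈ 24440 RPM

r = 125 mm = 12.5 cm
Current RCF = 11.18 × 12.5 × (18.7)² = 11.18 × 12.5 × 349.69 ≈ 48,869.2 × g
Target RCF = 48,869.2 + 34,600 = 83,469.2 × g
(N/1000)² = 83,469.2 / 139.75 = 597.2751
N = 1000 × √597.2751 ≈ 24,439.2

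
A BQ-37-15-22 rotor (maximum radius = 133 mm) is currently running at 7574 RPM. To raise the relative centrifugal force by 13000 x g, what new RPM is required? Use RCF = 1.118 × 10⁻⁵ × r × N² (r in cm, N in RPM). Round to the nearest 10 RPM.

r = 133 mm = 13.3 cm
Current RCF = 1.118 × 10⁻⁵ × 13.3 × (7574)² = 1.118 × 10⁻⁵ × 13.3 × 57,365,476 ≈ 8,529.9 × g
Target RCF = 8,529.9 + 13,000 = 21,529.9 × g
N² = 21,529.9 / (14.8694 × 10⁻⁵) = 144,793,334
N ≈ √144,793,334 ≈ 12,033.0

12030 RPM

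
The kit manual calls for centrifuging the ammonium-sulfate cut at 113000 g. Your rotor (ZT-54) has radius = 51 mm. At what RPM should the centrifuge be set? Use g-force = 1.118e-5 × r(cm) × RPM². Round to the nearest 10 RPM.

N ≈ 44520 RPM

r = 51 mm = 5.1 cm
RCF = 1.118 × 10⁻⁵ × r × N²
113,000 = 1.118 × 10⁻⁵ × 5.1 × N²
N² = 113,000 / (5.7018 × 10⁻⁵) = 1,981,830,299
N ≈ √1,981,830,299 ≈ 44,517.8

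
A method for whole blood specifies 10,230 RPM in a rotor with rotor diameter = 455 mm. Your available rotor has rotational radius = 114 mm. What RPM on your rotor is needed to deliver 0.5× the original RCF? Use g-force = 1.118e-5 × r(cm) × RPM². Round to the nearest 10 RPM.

Original rotor: r = 455 mm / 2 = 227.5 mm = 22.75 cm
RCF_original = 1.118 × 10⁻⁵ × 22.75 × (10230)² = 1.118 × 10⁻⁵ × 22.75 × 104,652,900 ≈ 26,617.9 × g
Target RCF = 0.5 × 26,617.9 ≈ 13,309 × g
Your rotor: r = 114 mm = 11.4 cm
13,309 = 1.118 × 10⁻⁵ × 11.4 × N²
N² = 13,309 / (12.7452 × 10⁻⁵) = 104,423,626
N ≈ √104,423,626 ≈ 10,218.8

≈ 10220 RPM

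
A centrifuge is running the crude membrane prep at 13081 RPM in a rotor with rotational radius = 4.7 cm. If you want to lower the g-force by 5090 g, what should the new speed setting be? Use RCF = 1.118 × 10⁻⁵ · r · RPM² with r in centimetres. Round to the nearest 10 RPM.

8620 RPM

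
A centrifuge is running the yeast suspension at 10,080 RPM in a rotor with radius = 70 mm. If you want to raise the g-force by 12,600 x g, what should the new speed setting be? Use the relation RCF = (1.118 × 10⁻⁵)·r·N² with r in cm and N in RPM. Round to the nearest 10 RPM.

N₂ ≈ 16210 RPM

r = 70 mm = 7.0 cm
Current RCF = 1.118 × 10⁻⁵ × 7 × (10080)² = 1.118 × 10⁻⁵ × 7 × 101,606,400 ≈ 7,951.7 × g
Target RCF = 7,951.7 + 12,600 = 20,551.7 × g
N² = 20,551.7 / (7.826 × 10⁻⁵) = 262,607,973
N ≈ √262,607,973 ≈ 16,205.2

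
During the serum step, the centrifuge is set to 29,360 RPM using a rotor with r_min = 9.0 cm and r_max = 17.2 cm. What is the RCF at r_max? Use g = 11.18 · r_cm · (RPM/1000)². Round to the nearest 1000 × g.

Use r_max = 17.2 cm.
RCF = 11.18 × r × (N/1000)²
RCF = 11.18 × 17.2 × (29.36)² = 11.18 × 17.2 × 862.0096 ≈ 165,761 × g

166000 × g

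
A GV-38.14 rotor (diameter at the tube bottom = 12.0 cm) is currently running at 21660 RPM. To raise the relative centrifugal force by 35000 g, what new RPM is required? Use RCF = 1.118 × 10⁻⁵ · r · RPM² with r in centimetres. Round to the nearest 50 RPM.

r = 12.0 / 2 = 6 cm
Current RCF = 1.118 × 10⁻⁵ × 6 × (21660)² = 1.118 × 10⁻⁵ × 6 × 469,155,600 ≈ 31,471 × g
Target RCF = 31,471 + 35,000 = 66,471 × g
N² = 66,471 / (6.708 × 10⁻⁵) = 990,921,288
N ≈ √990,921,288 ≈ 31,478.9

≈ 31500 RPM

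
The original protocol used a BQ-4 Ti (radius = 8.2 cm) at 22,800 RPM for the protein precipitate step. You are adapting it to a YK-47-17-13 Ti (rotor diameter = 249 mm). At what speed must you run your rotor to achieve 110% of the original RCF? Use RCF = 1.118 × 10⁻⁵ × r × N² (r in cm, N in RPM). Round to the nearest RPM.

19407 RPM

RCF_original = 1.118 × 10⁻⁵ × 8.2 × (22800)² = 1.118 × 10⁻⁵ × 8.2 × 519,840,000 ≈ 47,656.9 × g
Target RCF = 1.1 × 47,656.9 ≈ 52,422.6 × g
Your rotor: r = 249 mm / 2 = 124.5 mm = 12.45 cm
52,422.6 = 1.118 × 10⁻⁵ × 12.45 × N²
N² = 52,422.6 / (13.9191 × 10⁻⁵) = 376,623,489
N ≈ √376,623,489 ≈ 19,406.8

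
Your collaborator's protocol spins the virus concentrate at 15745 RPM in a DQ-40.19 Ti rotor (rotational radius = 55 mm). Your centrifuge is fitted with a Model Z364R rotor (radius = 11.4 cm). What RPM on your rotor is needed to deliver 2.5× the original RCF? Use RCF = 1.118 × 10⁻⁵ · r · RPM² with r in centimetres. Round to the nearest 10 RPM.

Original rotor: r = 55 mm = 5.5 cm
RCF = 1.118 × 10⁻⁵ × r × N²
RCF_original = 1.118 × 10⁻⁵ × 5.5 × (15745)² = 1.118 × 10⁻⁵ × 5.5 × 247,905,025 ≈ 15,243.7 × g
Target RCF = 2.5 × 15,243.7 ≈ 38,109.2 × g
38,109.2 = 1.118 × 10⁻⁵ × 11.4 × N²
N² = 38,109.2 / (12.7452 × 10⁻⁵) = 299,008,254
N ≈ √299,008,254 ≈ 17,291.9

17290 RPM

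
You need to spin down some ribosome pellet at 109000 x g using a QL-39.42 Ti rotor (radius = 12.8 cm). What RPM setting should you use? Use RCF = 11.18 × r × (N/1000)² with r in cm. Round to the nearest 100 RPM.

N ≈ 27600 RPM

109,000 = 11.18 × 12.8 × (N/1000)²
(N/1000)² = 109,000 / 143.104 = 761.6838
N = 1000 × √761.6838 ≈ 27,598.6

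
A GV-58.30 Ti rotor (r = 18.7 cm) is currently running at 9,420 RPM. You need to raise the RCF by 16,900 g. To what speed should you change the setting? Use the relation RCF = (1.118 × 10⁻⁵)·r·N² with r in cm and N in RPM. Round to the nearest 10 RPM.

13020 RPM

Current RCF = 1.118 × 10⁻⁵ × 18.7 × (9420)² = 1.118 × 10⁻⁵ × 18.7 × 88,736,400 ≈ 18,551.8 × g
Target RCF = 18,551.8 + 16,900 = 35,451.8 × g
N² = 35,451.8 / (20.9066 × 10⁻⁵) = 169,572,288
N ≈ √169,572,288 ≈ 13,022.0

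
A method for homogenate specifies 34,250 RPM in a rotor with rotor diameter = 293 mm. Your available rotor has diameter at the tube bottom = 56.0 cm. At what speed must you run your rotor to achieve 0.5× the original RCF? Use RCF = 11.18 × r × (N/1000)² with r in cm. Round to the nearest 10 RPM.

≈ 17520 RPM

Original rotor: r = 293 mm / 2 = 146.5 mm = 14.65 cm
RCF_original = 11.18 × 14.65 × (34.25)² = 11.18 × 14.65 × 1,173.0625 ≈ 192,132.4 × g
Target RCF = 0.5 × 192,132.4 ≈ 96,066.2 × g
Your rotor: r = 56.0 / 2 = 28 cm
96,066.2 = 11.18 × 28 × (N/1000)²
(N/1000)² = 96,066.2 / 313.04 = 306.8815
N = 1000 × √306.8815 ≈ 17,518.0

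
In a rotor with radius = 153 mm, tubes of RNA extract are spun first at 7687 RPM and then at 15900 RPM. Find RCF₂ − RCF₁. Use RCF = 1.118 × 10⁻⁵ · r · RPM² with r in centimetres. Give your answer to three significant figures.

≈ 33100 x g

r = 153 mm = 15.3 cm
RCF₁ = 1.118 × 10⁻⁵ × 15.3 × (7687)² = 1.118 × 10⁻⁵ × 15.3 × 59,089,969 ≈ 10,107.6 × g
RCF₂ = 1.118 × 10⁻⁵ × 15.3 × (15900)² = 1.118 × 10⁻⁵ × 15.3 × 252,810,000 ≈ 43,244.2 × g
Increase = 43,244.2 − 10,107.6 = 33,136.6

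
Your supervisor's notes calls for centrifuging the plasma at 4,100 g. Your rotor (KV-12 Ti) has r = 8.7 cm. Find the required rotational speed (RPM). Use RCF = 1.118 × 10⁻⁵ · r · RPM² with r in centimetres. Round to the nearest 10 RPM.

4,100 = 1.118 × 10⁻⁵ × 8.7 × N²
N² = 4,100 / (9.7266 × 10⁻⁵) = 42,152,448
N ≈ √42,152,448 ≈ 6,492.5

N ≈ 6490 RPM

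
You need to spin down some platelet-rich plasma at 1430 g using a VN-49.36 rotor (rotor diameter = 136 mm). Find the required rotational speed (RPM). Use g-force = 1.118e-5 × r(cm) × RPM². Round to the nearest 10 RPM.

r = 136 mm / 2 = 68 mm = 6.8 cm
1,430 = 1.118 × 10⁻⁵ × 6.8 × N²
N² = 1,430 / (7.6024 × 10⁻⁵) = 18,809,850
N ≈ √18,809,850 ≈ 4,337.0

≈ 4340 RPM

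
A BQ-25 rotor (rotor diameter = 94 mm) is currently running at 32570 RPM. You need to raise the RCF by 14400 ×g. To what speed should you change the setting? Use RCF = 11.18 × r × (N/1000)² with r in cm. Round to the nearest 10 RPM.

N₂ ≈ 36540 RPM

r = 94 mm / 2 = 47 mm = 4.7 cm
Current RCF = 11.18 × 4.7 × (32.57)² = 11.18 × 4.7 × 1,060.8049 ≈ 55,741.1 × g
Target RCF = 55,741.1 + 14,400 = 70,141.1 × g
(N/1000)² = 70,141.1 / 52.546 = 1334.851
N = 1000 × √1334.851 ≈ 36,535.6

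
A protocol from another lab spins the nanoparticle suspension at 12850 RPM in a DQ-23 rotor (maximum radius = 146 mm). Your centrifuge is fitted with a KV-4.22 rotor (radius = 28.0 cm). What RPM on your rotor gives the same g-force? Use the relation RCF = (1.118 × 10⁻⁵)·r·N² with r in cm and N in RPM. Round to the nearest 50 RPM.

Original rotor: r = 146 mm = 14.6 cm
RCF = 1.118 × 10⁻⁵ × r × N²
RCF_original = 1.118 × 10⁻⁵ × 14.6 × (12850)² = 1.118 × 10⁻⁵ × 14.6 × 165,122,500 ≈ 26,952.6 × g
26,952.6 = 1.118 × 10⁻⁵ × 28 × N²
N² = 26,952.6 / (31.304 × 10⁻⁵) = 86,099,540
N ≈ √86,099,540 ≈ 9,279.0

9300 RPM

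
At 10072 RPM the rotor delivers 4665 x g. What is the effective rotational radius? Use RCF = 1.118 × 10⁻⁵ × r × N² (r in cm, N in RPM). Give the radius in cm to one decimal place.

4665 = 1.118 × 10⁻⁵ × r × (10072)²
r = 4665 / (1.118 × 10⁻⁵ × 101,445,184) = 4665 / 1134.157 ≈ 4.113 cm

r ≈ 4.1 cm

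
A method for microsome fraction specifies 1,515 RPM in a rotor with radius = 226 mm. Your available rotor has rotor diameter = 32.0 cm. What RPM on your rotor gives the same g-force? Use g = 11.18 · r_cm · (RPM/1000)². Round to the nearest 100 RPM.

1800 RPM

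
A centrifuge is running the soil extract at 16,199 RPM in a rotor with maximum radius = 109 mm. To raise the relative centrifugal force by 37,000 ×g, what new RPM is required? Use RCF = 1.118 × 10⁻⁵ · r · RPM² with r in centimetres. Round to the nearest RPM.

r = 109 mm = 10.9 cm
Current RCF = 1.118 × 10⁻⁵ × 10.9 × (16199)² = 1.118 × 10⁻⁵ × 10.9 × 262,407,601 ≈ 31,977.5 × g
Target RCF = 31,977.5 + 37,000 = 68,977.5 × g
N² = 68,977.5 / (12.1862 × 10⁻⁵) = 566,029,607
N ≈ √566,029,607 ≈ 23,791.4

23791 RPM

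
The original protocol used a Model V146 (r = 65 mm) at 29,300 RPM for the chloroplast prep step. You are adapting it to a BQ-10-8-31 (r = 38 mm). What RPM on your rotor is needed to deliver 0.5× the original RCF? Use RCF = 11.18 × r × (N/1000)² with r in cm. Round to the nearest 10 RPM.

27100 RPM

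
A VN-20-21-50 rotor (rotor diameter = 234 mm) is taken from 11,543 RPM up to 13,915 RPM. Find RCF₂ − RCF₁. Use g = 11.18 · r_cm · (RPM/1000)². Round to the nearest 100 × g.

r = 234 mm / 2 = 117 mm = 11.7 cm
RCF₁ = 11.18 × 11.7 × (11.543)² = 11.18 × 11.7 × 133.240849 ≈ 17,428.7 × g
RCF₂ = 11.18 × 11.7 × (13.915)² = 11.18 × 11.7 × 193.627225 ≈ 25,327.6 × g
Increase = 25,327.6 − 17,428.7 = 7,898.9

≈ 7900 × g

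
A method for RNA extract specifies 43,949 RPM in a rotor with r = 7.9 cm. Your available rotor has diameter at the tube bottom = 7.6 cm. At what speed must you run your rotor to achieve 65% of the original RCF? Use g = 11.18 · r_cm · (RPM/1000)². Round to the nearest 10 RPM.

RCF_original = 11.18 × 7.9 × (43.949)² = 11.18 × 7.9 × 1,931.514601 ≈ 170,595.2 × g
Target RCF = 0.65 × 170,595.2 ≈ 110,886.9 × g
Your rotor: r = 7.6 / 2 = 3.8 cm
110,886.9 = 11.18 × 3.8 × (N/1000)²
(N/1000)² = 110,886.9 / 42.484 = 2610.086
N = 1000 × √2610.086 ≈ 51,089.0

≈ 51090 RPM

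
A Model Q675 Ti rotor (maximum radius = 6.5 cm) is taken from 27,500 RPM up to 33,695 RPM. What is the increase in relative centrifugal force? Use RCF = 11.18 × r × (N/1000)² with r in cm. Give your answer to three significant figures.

27500 ×g

RCF₁ = 11.18 × 6.5 × (27.5)² = 11.18 × 6.5 × 756.25 ≈ 54,956.7 × g
RCF₂ = 11.18 × 6.5 × (33.695)² = 11.18 × 6.5 × 1,135.353025 ≈ 82,506.1 × g
Increase = 82,506.1 − 54,956.7 = 27,549.4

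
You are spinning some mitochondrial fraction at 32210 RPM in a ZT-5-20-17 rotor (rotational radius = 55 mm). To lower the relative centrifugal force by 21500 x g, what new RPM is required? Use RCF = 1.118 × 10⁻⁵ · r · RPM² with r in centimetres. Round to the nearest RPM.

26227 RPM

r = 55 mm = 5.5 cm
Current RCF = 1.118 × 10⁻⁵ × 5.5 × (32210)² = 1.118 × 10⁻⁵ × 5.5 × 1,037,484,100 ≈ 63,794.9 × g
Target RCF = 63,794.9 − 21,500 = 42,294.9 × g
N² = 42,294.9 / (6.149 × 10⁻⁵) = 687,833,794
N ≈ √687,833,794 ≈ 26,226.6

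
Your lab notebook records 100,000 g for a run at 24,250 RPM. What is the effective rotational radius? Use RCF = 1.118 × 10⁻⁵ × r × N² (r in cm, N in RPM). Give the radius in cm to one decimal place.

RCF = 1.118 × 10⁻⁵ × r × N²
100000 = 1.118 × 10⁻⁵ × r × (24250)²
r = 100000 / (1.118 × 10⁻⁵ × 588,062,500) = 100000 / 6574.539 ≈ 15.210 cm

r ≈ 15.2 cm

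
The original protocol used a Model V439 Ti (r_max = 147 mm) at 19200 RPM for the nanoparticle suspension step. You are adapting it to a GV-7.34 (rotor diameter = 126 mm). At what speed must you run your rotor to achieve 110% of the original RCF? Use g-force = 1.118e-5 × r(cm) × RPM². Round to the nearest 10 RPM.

Original rotor: r = 147 mm = 14.7 cm
RCF_original = 1.118 × 10⁻⁵ × 14.7 × (19200)² = 1.118 × 10⁻⁵ × 14.7 × 368,640,000 ≈ 60,584.5 × g
Target RCF = 1.1 × 60,584.5 ≈ 66,643 × g
Your rotor: r = 126 mm / 2 = 63 mm = 6.3 cm
66,643 = 1.118 × 10⁻⁵ × 6.3 × N²
N² = 66,643 / (7.0434 × 10⁻⁵) = 946,176,562
N ≈ √946,176,562 ≈ 30,760.0

30760 RPM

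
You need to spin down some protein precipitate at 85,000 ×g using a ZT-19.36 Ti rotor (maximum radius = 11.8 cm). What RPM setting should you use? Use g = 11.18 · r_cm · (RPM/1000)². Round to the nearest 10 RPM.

N ≈ 25380 RPM

85,000 = 11.18 × 11.8 × (N/1000)²
(N/1000)² = 85,000 / 131.924 = 644.3104
N = 1000 × √644.3104 ≈ 25,383.3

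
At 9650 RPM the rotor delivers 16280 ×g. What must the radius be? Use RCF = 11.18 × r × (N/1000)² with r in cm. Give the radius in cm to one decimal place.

RCF = 11.18 × r × (N/1000)²
16280 = 11.18 × r × (9.65)²
r = 16280 / (11.18 × 93.1225) = 16280 / 1041.11 ≈ 15.637 cm

r ≈ 15.6 cm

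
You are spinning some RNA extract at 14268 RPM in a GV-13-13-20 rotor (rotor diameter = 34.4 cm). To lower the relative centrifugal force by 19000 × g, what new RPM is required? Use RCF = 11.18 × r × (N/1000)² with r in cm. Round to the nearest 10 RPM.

r = 34.4 / 2 = 17.2 cm
Current RCF = 11.18 × 17.2 × (14.268)² = 11.18 × 17.2 × 203.575824 ≈ 39,146.8 × g
Target RCF = 39,146.8 − 19,000 = 20,146.8 × g
(N/1000)² = 20,146.8 / 192.296 = 104.7697
N = 1000 × √104.7697 ≈ 10,235.7

N₂ ≈ 10240 RPM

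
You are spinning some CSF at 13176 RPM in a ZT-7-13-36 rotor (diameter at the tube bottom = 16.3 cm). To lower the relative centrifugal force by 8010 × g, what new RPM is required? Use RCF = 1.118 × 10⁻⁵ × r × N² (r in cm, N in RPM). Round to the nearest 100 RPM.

r = 16.3 / 2 = 8.15 cm
Current RCF = 1.118 × 10⁻⁵ × 8.15 × (13176)² = 1.118 × 10⁻⁵ × 8.15 × 173,606,976 ≈ 15,818.5 × g
Target RCF = 15,818.5 − 8,010 = 7,808.5 × g
N² = 7,808.5 / (9.1117 × 10⁻⁵) = 85,697,510
N ≈ √85,697,510 ≈ 9,257.3

≈ 9300 RPM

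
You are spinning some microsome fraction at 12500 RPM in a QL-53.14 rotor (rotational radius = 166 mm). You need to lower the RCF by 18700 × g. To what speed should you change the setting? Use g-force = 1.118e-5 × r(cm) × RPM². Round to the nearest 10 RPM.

≈ 7450 RPM

r = 166 mm = 16.6 cm
Current RCF = 1.118 × 10⁻⁵ × 16.6 × (12500)² = 1.118 × 10⁻⁵ × 16.6 × 156,250,000 ≈ 28,998.1 × g
Target RCF = 28,998.1 − 18,700 = 10,298.1 × g
N² = 10,298.1 / (18.5588 × 10⁻⁵) = 55,489,040
N ≈ √55,489,040 ≈ 7,449.1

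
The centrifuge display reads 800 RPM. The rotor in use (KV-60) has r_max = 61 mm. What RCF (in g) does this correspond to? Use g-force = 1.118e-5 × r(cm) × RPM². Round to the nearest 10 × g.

r = 61 mm = 6.1 cm
RCF = 1.118 × 10⁻⁵ × 6.1 × (800)² = 1.118 × 10⁻⁵ × 6.1 × 640,000 ≈ 43.6 × g

RCF ≈ 40 g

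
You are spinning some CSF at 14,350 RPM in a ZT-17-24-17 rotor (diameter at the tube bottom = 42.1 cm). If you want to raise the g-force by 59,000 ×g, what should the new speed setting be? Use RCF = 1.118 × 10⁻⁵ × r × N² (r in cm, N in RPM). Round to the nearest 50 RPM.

r = 42.1 / 2 = 21.05 cm
Current RCF = 1.118 × 10⁻⁵ × 21.05 × (14350)² = 1.118 × 10⁻⁵ × 21.05 × 205,922,500 ≈ 48,461.6 × g
Target RCF = 48,461.6 + 59,000 = 107,461.6 × g
N² = 107,461.6 / (23.5339 × 10⁻⁵) = 456,624,699
N ≈ √456,624,699 ≈ 21,368.8

N₂ ≈ 21350 RPM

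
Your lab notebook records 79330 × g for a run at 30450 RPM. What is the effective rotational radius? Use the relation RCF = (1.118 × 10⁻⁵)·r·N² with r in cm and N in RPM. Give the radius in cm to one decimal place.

7.7 cm

RCF = 1.118 × 10⁻⁵ × r × N²
79330 = 1.118 × 10⁻⁵ × r × (30450)²
r = 79330 / (1.118 × 10⁻⁵ × 927,202,500) = 79330 / 10366.12 ≈ 7.653 cm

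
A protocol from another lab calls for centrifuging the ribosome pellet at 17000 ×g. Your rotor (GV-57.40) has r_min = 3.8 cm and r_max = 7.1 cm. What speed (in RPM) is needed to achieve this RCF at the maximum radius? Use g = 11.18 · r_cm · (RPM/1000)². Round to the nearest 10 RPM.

Use r_max = 7.1 cm.
RCF = 11.18 × r × (N/1000)²
17,000 = 11.18 × 7.1 × (N/1000)²
(N/1000)² = 17,000 / 79.378 = 214.1651
N = 1000 × √214.1651 ≈ 14,634.4

N ≈ 14630 RPM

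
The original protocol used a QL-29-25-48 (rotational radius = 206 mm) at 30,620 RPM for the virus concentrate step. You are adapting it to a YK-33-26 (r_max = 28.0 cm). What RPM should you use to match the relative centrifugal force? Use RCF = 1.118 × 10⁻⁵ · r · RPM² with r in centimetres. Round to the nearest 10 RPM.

Original rotor: r = 206 mm = 20.6 cm
RCF_original = 1.118 × 10⁻⁵ × 20.6 × (30620)² = 1.118 × 10⁻⁵ × 20.6 × 937,584,400 ≈ 215,933.2 × g
215,933.2 = 1.118 × 10⁻⁵ × 28 × N²
N² = 215,933.2 / (31.304 × 10⁻⁵) = 689,794,275
N ≈ √689,794,275 ≈ 26,263.9

≈ 26260 RPM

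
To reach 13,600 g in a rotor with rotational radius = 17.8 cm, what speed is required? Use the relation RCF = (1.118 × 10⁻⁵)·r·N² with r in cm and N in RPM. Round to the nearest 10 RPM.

13,600 = 1.118 × 10⁻⁵ × 17.8 × N²
N² = 13,600 / (19.9004 × 10⁻⁵) = 68,340,335
N ≈ √68,340,335 ≈ 8,266.8

8270 RPM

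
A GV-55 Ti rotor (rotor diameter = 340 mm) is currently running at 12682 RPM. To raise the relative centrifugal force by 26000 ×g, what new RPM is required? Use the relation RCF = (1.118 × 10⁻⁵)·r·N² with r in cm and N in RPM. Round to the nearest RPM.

r = 340 mm / 2 = 170 mm = 17 cm
Current RCF = 1.118 × 10⁻⁵ × 17 × (12682)² = 1.118 × 10⁻⁵ × 17 × 160,833,124 ≈ 30,567.9 × g
Target RCF = 30,567.9 + 26,000 = 56,567.9 × g
N² = 56,567.9 / (19.006 × 10⁻⁵) = 297,631,800
N ≈ √297,631,800 ≈ 17,252.0

N₂ ≈ 17252 RPM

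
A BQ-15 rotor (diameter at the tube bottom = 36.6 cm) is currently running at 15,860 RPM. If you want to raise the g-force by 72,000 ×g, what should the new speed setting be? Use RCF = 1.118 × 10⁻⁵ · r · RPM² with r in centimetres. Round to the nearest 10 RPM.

r = 36.6 / 2 = 18.3 cm
Current RCF = 1.118 × 10⁻⁵ × 18.3 × (15860)² = 1.118 × 10⁻⁵ × 18.3 × 251,539,600 ≈ 51,463.5 × g
Target RCF = 51,463.5 + 72,000 = 123,463.5 × g
N² = 123,463.5 / (20.4594 × 10⁻⁵) = 603,456,113
N ≈ √603,456,113 ≈ 24,565.3

N₂ ≈ 24570 RPM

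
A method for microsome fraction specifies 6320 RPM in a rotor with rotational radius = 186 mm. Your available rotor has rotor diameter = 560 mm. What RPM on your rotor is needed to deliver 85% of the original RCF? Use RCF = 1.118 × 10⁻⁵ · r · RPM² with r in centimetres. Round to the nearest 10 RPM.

4750 RPM

Original rotor: r = 186 mm = 18.6 cm
RCF_original = 1.118 × 10⁻⁵ × 18.6 × (6320)² = 1.118 × 10⁻⁵ × 18.6 × 39,942,400 ≈ 8,305.9 × g
Target RCF = 0.85 × 8,305.9 ≈ 7,060 × g
Your rotor: r = 560 mm / 2 = 280 mm = 28 cm
7,060 = 1.118 × 10⁻⁵ × 28 × N²
N² = 7,060 / (31.304 × 10⁻⁵) = 22,553,028
N ≈ √22,553,028 ≈ 4,749.0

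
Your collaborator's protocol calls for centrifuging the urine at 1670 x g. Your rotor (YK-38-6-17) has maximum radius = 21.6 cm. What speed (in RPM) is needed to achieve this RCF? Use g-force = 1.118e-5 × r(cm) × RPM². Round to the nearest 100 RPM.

≈ 2600 RPM

1,670 = 1.118 × 10⁻⁵ × 21.6 × N²
N² = 1,670 / (24.1488 × 10⁻⁵) = 6,915,457
N ≈ √6,915,457 ≈ 2,629.7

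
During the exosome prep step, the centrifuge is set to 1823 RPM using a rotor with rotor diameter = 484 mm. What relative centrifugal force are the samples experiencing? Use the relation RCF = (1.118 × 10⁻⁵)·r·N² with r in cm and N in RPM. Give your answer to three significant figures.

≈ 899 ×g

r = 484 mm / 2 = 242 mm = 24.2 cm
RCF = 1.118 × 10⁻⁵ × 24.2 × (1823)² = 1.118 × 10⁻⁵ × 24.2 × 3,323,329 ≈ 899.1 × g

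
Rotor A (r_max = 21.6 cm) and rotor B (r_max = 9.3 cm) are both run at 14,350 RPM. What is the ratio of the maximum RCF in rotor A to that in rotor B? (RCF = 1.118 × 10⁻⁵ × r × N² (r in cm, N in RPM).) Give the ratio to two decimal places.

2.32

At fixed N, RCF ∝ r, so RCF_A/RCF_B = r_A/r_B = 21.6 / 9.3 = 2.3226.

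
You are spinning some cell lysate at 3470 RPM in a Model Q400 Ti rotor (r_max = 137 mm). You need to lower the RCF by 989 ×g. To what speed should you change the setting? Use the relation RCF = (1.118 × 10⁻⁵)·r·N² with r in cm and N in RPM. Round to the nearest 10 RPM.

2360 RPM

r = 137 mm = 13.7 cm
Current RCF = 1.118 × 10⁻⁵ × 13.7 × (3470)² = 1.118 × 10⁻⁵ × 13.7 × 12,040,900 ≈ 1,844.3 × g
Target RCF = 1,844.3 − 989 = 855.3 × g
N² = 855.3 / (15.3166 × 10⁻⁵) = 5,584,137
N ≈ √5,584,137 ≈ 2,363.1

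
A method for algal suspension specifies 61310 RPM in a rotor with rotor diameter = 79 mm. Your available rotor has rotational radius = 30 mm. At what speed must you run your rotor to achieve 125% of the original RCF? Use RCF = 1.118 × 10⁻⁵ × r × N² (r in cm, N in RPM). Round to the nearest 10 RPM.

Original rotor: r = 79 mm / 2 = 39.5 mm = 3.95 cm
RCF_original = 1.118 × 10⁻⁵ × 3.95 × (61310)² = 1.118 × 10⁻⁵ × 3.95 × 3,758,916,100 ≈ 165,997.5 × g
Target RCF = 1.25 × 165,997.5 ≈ 207,496.9 × g
Your rotor: r = 30 mm = 3.0 cm
207,496.9 = 1.118 × 10⁻⁵ × 3 × N²
N² = 207,496.9 / (3.354 × 10⁻⁵) = 6,186,550,388
N ≈ √6,186,550,388 ≈ 78,654.6

78650 RPM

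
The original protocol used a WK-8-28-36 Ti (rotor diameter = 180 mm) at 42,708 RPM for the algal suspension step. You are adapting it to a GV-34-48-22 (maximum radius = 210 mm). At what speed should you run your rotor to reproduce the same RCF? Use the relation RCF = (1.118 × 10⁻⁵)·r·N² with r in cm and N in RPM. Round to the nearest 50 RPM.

≈ 27950 RPM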